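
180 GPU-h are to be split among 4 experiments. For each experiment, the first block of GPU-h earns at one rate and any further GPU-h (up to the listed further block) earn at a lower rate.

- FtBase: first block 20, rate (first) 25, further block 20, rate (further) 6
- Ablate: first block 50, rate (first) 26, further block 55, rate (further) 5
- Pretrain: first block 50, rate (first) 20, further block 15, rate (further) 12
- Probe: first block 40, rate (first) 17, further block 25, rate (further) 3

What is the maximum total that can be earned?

Rank every tier by rate: Ablate/first 26 > FtBase/first 25 > Pretrain/first 20 > Probe/first 17 > Pretrain/second 12 > FtBase/second 6 > Ablate/second 5 > Probe/second 3.
Ablate/first (26): +50 — 130 left.
FtBase first at 25: fill all 20 — 110 left.
Fill Pretrain first block (50 at 20) — 60 left.
Probe first at 17: fill all 40 — 20 left.
Pretrain second at 12: fill all 15 — 5 left.
5 remain; put them into FtBase second at 6.
Total = 26×50 + 25×20 + 20×50 + 17×40 + 12×15 + 6×5 = 3690.

3690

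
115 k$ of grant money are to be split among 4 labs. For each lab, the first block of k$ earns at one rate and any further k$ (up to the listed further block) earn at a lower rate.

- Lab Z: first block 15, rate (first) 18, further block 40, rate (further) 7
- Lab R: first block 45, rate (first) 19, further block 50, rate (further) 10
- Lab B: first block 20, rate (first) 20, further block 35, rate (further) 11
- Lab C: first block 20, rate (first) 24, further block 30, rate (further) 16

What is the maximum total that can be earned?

Treat each block as its own option and order by rate: Lab C/tier1 24 > Lab B/tier1 20 > Lab R/tier1 19 > Lab Z/tier1 18 > Lab C/tier2 16 > Lab B/tier2 11 > Lab R/tier2 10 > Lab Z/tier2 7.
Lab C tier1 at 24: fill all 20 — 95 left.
Lab B/tier1 (20): +20 — 75 left.
Lab R tier1 at 19: fill all 45 — 30 left.
Lab Z tier1 at 18: fill all 15 — 15 left.
15 remain; put them into Lab C tier2 at 16.
Total = 24×20 + 20×20 + 19×45 + 18×15 + 16×15 = 2245.

2245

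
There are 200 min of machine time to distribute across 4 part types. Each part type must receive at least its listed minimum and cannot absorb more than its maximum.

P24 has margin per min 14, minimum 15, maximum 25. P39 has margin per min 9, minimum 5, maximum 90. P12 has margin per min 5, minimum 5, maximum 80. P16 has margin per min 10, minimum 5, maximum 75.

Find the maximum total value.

Meeting every minimum uses 15+5+5+5 = 30 min, leaving 170.
Rank by margin per min: P24 14 > P16 10 > P39 9 > P12 5.
Give P24 10 more to hit its cap of 25 → 160 left.
Give P16 70 more to hit its cap of 75 → 90 left.
P39: +85 to 90 (cap) → 5 left.
P12: +5 (room for 75) → 10. Pool exhausted.
Total = 14×25 + 9×90 + 5×10 + 10×75 = 1960.

1960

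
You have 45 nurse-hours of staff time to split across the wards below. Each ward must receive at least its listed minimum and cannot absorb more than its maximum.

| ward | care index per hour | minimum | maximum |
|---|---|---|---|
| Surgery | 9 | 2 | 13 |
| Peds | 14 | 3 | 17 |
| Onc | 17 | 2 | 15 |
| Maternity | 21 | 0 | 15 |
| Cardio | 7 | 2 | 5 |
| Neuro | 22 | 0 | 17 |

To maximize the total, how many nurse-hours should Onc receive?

Meeting every minimum uses 2+3+2+0+2+0 = 9 nurse-hours, leaving 36.
Order the wards by care index per hour: Neuro 22 > Maternity 21 > Onc 17 > Peds 14 > Surgery 9 > Cardio 7.
Neuro takes 17 more to reach its cap of 17 — 19 left.
Maternity takes 15 more to reach its cap of 15 — 4 left.
Onc has room for 13 more but only 4 remain, so it gets 6.

6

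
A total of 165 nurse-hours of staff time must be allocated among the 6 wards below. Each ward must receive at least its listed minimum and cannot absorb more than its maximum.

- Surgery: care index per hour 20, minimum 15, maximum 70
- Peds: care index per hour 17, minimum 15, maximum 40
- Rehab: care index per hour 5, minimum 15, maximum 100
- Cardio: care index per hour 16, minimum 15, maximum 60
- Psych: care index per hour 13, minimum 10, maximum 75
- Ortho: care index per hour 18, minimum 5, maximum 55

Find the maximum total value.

2820

Meeting every minimum uses 15+15+15+15+10+5 = 75 nurse-hours, leaving 90.
Rank by care index per hour: Surgery 20 > Ortho 18 > Peds 17 > Cardio 16 > Psych 13 > Rehab 5.
Surgery: +55 to 70 (cap) — 35 left.
Ortho: +35 (room for 50) → 40. Pool exhausted.
Total = 20×70 + 17×15 + 5×15 + 16×15 + 13×10 + 18×40 = 2820.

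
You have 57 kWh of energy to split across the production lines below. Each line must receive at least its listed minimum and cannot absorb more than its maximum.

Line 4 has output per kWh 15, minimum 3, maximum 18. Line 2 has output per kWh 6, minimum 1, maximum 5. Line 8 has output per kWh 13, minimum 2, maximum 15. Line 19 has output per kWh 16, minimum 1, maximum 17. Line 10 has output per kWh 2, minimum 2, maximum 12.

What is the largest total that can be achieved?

771

Meeting every minimum uses 3+1+2+1+2 = 9 kWh, leaving 48.
Rank by output per kWh: Line 19 16 > Line 4 15 > Line 8 13 > Line 2 6 > Line 10 2.
Line 19: +16 to 17 (cap) → 32 left.
Line 4: +15 to 18 (cap) → 17 left.
Line 8 takes 13 more to reach its cap of 15 → 4 left.
Line 2 takes 4 more to reach its cap of 5 → 0 left.
Total = 15×18 + 6×5 + 13×15 + 16×17 + 2×2 = 771.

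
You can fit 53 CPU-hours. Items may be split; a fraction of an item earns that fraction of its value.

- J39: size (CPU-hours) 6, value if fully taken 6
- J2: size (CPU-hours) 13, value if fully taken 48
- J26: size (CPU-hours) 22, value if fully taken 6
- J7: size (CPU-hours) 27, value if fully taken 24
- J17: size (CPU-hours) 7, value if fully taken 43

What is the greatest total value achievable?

Sort by value density: J17 43/7≈6.14, J2 48/13≈3.69, J39 6/6≈1, J7 24/27≈0.889, J26 6/22≈0.273.
All 7 CPU-hours of J17 fit (value 43) → 46 remain.
J2: take in full, 13 CPU-hours for value 48 → 33 left.
Take all of J39 (6 CPU-hours, value 6) → 27 CPU-hours left.
Take all of J7 (27 CPU-hours, value 24) → 0 CPU-hours left.
Total value = 121.

121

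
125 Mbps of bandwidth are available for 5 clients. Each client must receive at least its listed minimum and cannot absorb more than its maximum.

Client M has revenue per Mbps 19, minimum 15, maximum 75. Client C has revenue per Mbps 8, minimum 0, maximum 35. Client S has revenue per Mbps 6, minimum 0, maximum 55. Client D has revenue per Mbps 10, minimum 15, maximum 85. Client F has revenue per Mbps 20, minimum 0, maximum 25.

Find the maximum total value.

2175

Meeting every minimum uses 15+0+0+15+0 = 30 Mbps, leaving 95.
Order the clients by revenue per Mbps: Client F 20 > Client M 19 > Client D 10 > Client C 8 > Client S 6.
Give Client F 25 more to hit its cap of 25 → 70 left.
Client M takes 60 more to reach its cap of 75 → 10 left.
Client D has room for 70 more but only 10 remain, so it gets 25.
Total = 19×75 + 10×25 + 20×25 = 2175.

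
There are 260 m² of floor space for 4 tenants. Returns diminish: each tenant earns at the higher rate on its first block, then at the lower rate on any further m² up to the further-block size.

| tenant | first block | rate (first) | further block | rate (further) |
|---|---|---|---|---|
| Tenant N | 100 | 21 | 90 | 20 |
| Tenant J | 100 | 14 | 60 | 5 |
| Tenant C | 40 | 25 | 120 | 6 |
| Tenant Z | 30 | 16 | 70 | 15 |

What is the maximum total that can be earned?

Rank every tier by rate: Tenant C/T1 25 > Tenant N/T1 21 > Tenant N/T2 20 > Tenant Z/T1 16 > Tenant Z/T2 15 > Tenant J/T1 14 > Tenant C/T2 6 > Tenant J/T2 5.
Tenant C T1 at 25: fill all 40 ; 220 left.
Fill Tenant N T1 block (100 at 21) ; 120 left.
Fill Tenant N T2 block (90 at 20) ; 30 left.
Tenant Z/T1 (16): +30 ; 0 left.
Total = 25×40 + 21×100 + 20×90 + 16×30 = 5380.

5380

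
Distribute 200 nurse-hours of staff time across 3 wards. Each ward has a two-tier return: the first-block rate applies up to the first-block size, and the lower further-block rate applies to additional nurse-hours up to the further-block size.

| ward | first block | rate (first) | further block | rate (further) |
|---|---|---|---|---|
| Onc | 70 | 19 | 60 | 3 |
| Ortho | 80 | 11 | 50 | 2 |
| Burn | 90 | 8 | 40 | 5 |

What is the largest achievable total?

2610

Treat each block as its own option and order by rate: Onc/first 19 > Ortho/first 11 > Burn/first 8 > Burn/second 5 > Onc/second 3 > Ortho/second 2.
Onc first at 19: fill all 70 — 130 left.
Ortho first at 11: fill all 80 — 50 left.
50 remain; put them into Burn first at 8.
Total = 19×70 + 11×80 + 8×50 = 2610.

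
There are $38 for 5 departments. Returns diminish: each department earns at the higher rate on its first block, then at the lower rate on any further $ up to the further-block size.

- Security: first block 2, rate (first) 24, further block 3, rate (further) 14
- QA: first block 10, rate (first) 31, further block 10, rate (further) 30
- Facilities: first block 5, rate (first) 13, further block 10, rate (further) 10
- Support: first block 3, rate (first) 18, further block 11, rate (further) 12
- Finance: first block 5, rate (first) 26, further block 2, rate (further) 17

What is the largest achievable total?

957

Rank every tier by rate: QA/first 31 > QA/second 30 > Finance/first 26 > Security/first 24 > Support/first 18 > Finance/second 17 > Security/second 14 > Facilities/first 13 > Support/second 12 > Facilities/second 10.
QA first at 31: fill all 10 ; 28 left.
QA/second (30): +10 ; 18 left.
Finance first at 26: fill all 5 ; 13 left.
Security/first (24): +2 ; 11 left.
Support/first (18): +3 ; 8 left.
Finance/second (17): +2 ; 6 left.
Fill Security second block (3 at 14) ; 3 left.
3 remain; put them into Facilities first at 13.
Total = 31×10 + 30×10 + 26×5 + 24×2 + 18×3 + 17×2 + 14×3 + 13×3 = 957.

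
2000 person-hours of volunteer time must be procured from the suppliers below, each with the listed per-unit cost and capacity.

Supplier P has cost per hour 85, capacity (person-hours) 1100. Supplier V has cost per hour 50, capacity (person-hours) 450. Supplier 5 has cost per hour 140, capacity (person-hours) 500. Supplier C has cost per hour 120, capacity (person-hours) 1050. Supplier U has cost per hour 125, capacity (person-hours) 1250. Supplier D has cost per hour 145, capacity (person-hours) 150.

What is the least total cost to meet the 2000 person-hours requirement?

170000

Cheapest first:
Supplier V (50): use full 450 — 1550 person-hours to go.
Take 1100 from Supplier P at 85 — need 450 more.
Take 450 from Supplier C at 120 to finish.
Supplier U, Supplier 5, Supplier D: unused.
Cost = 450×50 + 1100×85 + 450×120 = 170000.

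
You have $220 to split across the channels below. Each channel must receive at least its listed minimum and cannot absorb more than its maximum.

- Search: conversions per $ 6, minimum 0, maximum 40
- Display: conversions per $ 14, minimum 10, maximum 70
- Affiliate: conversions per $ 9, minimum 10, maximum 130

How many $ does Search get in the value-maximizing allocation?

Meeting every minimum uses 0+10+10 = 20 $, leaving 200.
Order the channels by conversions per $: Display 14 > Affiliate 9 > Search 6.
Give Display 60 more to hit its cap of 70 → 140 left.
Affiliate takes 120 more to reach its cap of 130 → 20 left.
Search has room for 40 more but only 20 remain, so it gets 20.

20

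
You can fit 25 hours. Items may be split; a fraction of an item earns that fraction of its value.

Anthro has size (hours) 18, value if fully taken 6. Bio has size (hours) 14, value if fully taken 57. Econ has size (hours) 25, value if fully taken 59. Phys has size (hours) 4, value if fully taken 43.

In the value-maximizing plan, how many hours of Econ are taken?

Sort by value density: Phys 43/4≈10.8, Bio 57/14≈4.07, Econ 59/25≈2.36, Anthro 6/18≈0.333.
Phys: take in full, 4 hours for value 43 ; 21 left.
All 14 hours of Bio fit (value 57) ; 7 remain.
7 hours left: a 7/25 share of Econ gives 59×7/25 = 16.52.

7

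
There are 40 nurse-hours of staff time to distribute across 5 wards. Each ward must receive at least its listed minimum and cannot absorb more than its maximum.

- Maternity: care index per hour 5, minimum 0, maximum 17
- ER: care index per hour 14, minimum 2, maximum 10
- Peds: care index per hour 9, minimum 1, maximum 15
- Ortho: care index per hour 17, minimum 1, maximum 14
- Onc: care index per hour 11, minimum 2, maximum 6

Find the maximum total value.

534

Meeting every minimum uses 0+2+1+1+2 = 6 nurse-hours, leaving 34.
Rank by care index per hour: Ortho 17 > ER 14 > Onc 11 > Peds 9 > Maternity 5.
Ortho: +13 to 14 (cap) — 21 left.
ER: +8 to 10 (cap) — 13 left.
Onc takes 4 more to reach its cap of 6 — 9 left.
Peds has room for 14 more but only 9 remain, so it gets 10.
Total = 14×10 + 9×10 + 17×14 + 11×6 = 534.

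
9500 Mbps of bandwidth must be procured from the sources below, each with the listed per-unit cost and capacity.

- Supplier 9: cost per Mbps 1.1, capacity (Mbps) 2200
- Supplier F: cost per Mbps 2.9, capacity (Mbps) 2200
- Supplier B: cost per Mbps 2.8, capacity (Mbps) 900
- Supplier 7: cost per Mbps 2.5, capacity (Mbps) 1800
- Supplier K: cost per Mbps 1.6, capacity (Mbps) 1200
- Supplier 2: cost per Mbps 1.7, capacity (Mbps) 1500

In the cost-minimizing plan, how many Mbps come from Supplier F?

1900

Fill from the cheapest source first.
Supplier 9 (1.1): use full 2200 ; 7300 Mbps to go.
Supplier K (1.6): use full 1200 ; 6100 Mbps to go.
Supplier 2 (1.7): use full 1500 ; 4600 Mbps to go.
Supplier 7 (2.5): use full 1800 ; 2800 Mbps to go.
Supplier B at 2.8: take all 900 Mbps ; 1900 still needed.
Supplier F (2.9): take the remaining 1900 ; done.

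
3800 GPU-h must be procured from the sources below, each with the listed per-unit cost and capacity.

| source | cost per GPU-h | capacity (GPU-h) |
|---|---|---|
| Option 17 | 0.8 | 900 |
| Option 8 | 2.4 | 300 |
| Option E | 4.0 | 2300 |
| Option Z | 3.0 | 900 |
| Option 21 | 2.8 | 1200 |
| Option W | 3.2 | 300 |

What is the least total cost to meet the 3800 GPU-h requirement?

9260

Cheapest first:
Take 900 from Option 17 at 0.8 — need 2900 more.
Option 8 at 2.4: take all 300 GPU-h — 2600 still needed.
Option 21 (2.8): use full 1200 — 1400 GPU-h to go.
Option Z (3.0): use full 900 — 500 GPU-h to go.
Take 300 from Option W at 3.2 — need 200 more.
Option E (4.0): take the remaining 200 — done.
Cost = 900×0.8 + 300×2.4 + 1200×2.8 + 900×3.0 + 300×3.2 + 200×4.0 = 9260.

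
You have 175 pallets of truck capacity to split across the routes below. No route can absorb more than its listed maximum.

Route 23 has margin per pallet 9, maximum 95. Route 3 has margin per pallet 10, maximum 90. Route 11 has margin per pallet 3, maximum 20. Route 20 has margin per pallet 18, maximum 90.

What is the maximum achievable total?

2470

Rank by margin per pallet: Route 20 18 > Route 3 10 > Route 23 9 > Route 11 3.
Route 20: +90 to 90 (cap) — 85 left.
Route 3 has room for 90 but only 85 remain, so it gets 85.
Total = 10×85 + 18×90 = 2470.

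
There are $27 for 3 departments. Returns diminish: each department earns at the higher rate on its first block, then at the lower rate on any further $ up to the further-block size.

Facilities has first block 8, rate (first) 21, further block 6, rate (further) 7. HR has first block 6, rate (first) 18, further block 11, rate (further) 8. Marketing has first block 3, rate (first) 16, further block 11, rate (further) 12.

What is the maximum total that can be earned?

444

Rank every tier by rate: Facilities/first 21 > HR/first 18 > Marketing/first 16 > Marketing/second 12 > HR/second 8 > Facilities/second 7.
Fill Facilities first block (8 at 21) — 19 left.
HR/first (18): +6 — 13 left.
Marketing first at 16: fill all 3 — 10 left.
Marketing/second: +10 of 11 at 12; pool empty.
Total = 21×8 + 18×6 + 16×3 + 12×10 = 444.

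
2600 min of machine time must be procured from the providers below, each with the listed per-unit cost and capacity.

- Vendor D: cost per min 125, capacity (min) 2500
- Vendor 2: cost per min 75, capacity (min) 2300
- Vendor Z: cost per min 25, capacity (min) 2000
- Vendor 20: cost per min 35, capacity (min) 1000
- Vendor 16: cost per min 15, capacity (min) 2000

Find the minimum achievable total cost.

Cheapest first:
Take 2000 from Vendor 16 at 15 → need 600 more.
Vendor Z at 25: take 600 of its 2000 → requirement met.
Vendor 20, Vendor 2, Vendor D: unused.
Cost = 2000×15 + 600×25 = 45000.

45000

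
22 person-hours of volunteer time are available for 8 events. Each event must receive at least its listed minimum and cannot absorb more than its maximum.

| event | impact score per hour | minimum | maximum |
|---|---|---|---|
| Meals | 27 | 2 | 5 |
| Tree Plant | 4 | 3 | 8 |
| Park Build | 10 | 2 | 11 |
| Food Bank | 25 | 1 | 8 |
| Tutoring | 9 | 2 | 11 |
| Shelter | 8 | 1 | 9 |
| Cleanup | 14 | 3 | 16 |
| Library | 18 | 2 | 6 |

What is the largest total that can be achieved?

371

Meeting every minimum uses 2+3+2+1+2+1+3+2 = 16 person-hours, leaving 6.
Order the events by impact score per hour: Meals 27 > Food Bank 25 > Library 18 > Cleanup 14 > Park Build 10 > Tutoring 9 > Shelter 8 > Tree Plant 4.
Meals takes 3 more to reach its cap of 5 ; 3 left.
Food Bank has room for 7 more but only 3 remain, so it gets 4.
Total = 27×5 + 4×3 + 10×2 + 25×4 + 9×2 + 8×1 + 14×3 + 18×2 = 371.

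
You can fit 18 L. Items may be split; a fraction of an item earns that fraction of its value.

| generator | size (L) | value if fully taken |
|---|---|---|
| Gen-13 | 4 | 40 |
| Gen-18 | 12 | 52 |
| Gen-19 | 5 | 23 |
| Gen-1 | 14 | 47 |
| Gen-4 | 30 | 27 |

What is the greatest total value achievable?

102

Best value per unit of size first: Gen-13 40/4≈10, Gen-19 23/5≈4.6, Gen-18 52/12≈4.33, Gen-1 47/14≈3.36, Gen-4 27/30≈0.9.
Gen-13: take in full, 4 L for value 40 — 14 left.
All 5 L of Gen-19 fit (value 23) — 9 remain.
Only 9 L remain; take 9/12 of Gen-18 for value 52×9/12 = 39.
Total value = 102.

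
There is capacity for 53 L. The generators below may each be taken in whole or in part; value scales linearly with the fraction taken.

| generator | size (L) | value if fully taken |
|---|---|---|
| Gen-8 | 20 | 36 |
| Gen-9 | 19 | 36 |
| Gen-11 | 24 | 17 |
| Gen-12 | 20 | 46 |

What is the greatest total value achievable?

107.2

Best value per unit of size first: Gen-12 46/20≈2.3, Gen-9 36/19≈1.89, Gen-8 36/20≈1.8, Gen-11 17/24≈0.708.
Gen-12: take in full, 20 L for value 46 — 33 left.
All 19 L of Gen-9 fit (value 36) — 14 remain.
14 L left: a 14/20 share of Gen-8 gives 36×14/20 = 25.2.
Total value = 107.2.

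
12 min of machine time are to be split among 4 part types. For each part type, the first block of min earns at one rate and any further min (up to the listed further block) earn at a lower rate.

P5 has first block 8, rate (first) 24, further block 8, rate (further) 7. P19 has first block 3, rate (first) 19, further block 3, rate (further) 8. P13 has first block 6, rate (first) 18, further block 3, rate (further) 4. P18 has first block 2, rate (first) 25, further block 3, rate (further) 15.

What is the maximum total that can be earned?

280

Order all 8 blocks by rate: P18/first 25 > P5/first 24 > P19/first 19 > P13/first 18 > P18/second 15 > P19/second 8 > P5/second 7 > P13/second 4.
Fill P18 first block (2 at 25) → 10 left.
Fill P5 first block (8 at 24) → 2 left.
P19 first at 19: only 2 left, fill 2.
Total = 25×2 + 24×8 + 19×2 = 280.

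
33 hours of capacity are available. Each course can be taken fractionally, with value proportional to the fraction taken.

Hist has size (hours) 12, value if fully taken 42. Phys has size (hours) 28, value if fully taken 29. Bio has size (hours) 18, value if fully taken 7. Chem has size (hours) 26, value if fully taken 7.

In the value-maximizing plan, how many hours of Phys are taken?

Best value per unit of size first: Hist 42/12≈3.5, Phys 29/28≈1.04, Bio 7/18≈0.389, Chem 7/26≈0.269.
Hist: take in full, 12 hours for value 42 → 21 left.
Only 21 hours remain; take 21/28 of Phys for value 29×21/28 = 21.75.

21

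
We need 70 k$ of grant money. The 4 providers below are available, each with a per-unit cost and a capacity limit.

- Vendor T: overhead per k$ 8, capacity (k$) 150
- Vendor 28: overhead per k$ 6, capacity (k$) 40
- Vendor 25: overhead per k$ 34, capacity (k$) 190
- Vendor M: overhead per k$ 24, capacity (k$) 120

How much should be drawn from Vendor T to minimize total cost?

Fill from the cheapest provider first.
Vendor 28 at 6: take all 40 k$ → 30 still needed.
Take 30 from Vendor T at 8 to finish.
Vendor M, Vendor 25: unused.

30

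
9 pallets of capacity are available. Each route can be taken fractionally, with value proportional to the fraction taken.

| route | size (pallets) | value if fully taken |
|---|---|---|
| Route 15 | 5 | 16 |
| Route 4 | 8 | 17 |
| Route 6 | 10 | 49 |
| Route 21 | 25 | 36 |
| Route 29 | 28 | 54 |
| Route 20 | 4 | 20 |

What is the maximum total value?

Best value per unit of size first: Route 20 20/4≈5, Route 6 49/10≈4.9, Route 15 16/5≈3.2, Route 4 17/8≈2.12, Route 29 54/28≈1.93, Route 21 36/25≈1.44.
Take all of Route 20 (4 pallets, value 20) ; 5 pallets left.
5 pallets left: a 5/10 share of Route 6 gives 49×5/10 = 24.5.
Total value = 44.5.

44.5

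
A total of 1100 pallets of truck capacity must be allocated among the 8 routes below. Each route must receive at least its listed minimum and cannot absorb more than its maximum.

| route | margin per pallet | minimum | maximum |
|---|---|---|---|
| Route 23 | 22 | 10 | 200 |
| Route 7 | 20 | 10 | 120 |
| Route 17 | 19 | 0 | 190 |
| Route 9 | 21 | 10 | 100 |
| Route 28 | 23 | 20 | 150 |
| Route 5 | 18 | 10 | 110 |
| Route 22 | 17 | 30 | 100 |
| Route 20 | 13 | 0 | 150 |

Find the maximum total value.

21330

Meeting every minimum uses 10+10+0+10+20+10+30+0 = 90 pallets, leaving 1010.
Order the routes by margin per pallet: Route 28 23 > Route 23 22 > Route 9 21 > Route 7 20 > Route 17 19 > Route 5 18 > Route 22 17 > Route 20 13.
Route 28: +130 to 150 (cap) — 880 left.
Route 23 takes 190 more to reach its cap of 200 — 690 left.
Route 9 takes 90 more to reach its cap of 100 — 600 left.
Route 7: +110 to 120 (cap) — 490 left.
Route 17 takes 190 more to reach its cap of 190 — 300 left.
Give Route 5 100 more to hit its cap of 110 — 200 left.
Route 22: +70 to 100 (cap) — 130 left.
Route 20 has room for 150 more but only 130 remain, so it gets 130.
Total = 22×200 + 20×120 + 19×190 + 21×100 + 23×150 + 18×110 + 17×100 + 13×130 = 21330.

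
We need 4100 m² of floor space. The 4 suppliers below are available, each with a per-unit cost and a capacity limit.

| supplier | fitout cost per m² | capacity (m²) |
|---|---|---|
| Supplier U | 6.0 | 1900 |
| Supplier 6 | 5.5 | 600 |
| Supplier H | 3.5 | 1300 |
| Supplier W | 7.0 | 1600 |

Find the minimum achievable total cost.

21350

Cheapest first:
Supplier H (3.5): use full 1300 — 2800 m² to go.
Supplier 6 (5.5): use full 600 — 2200 m² to go.
Supplier U at 6.0: take all 1900 m² — 300 still needed.
Take 300 from Supplier W at 7.0 to finish.
Cost = 1300×3.5 + 600×5.5 + 1900×6.0 + 300×7.0 = 21350.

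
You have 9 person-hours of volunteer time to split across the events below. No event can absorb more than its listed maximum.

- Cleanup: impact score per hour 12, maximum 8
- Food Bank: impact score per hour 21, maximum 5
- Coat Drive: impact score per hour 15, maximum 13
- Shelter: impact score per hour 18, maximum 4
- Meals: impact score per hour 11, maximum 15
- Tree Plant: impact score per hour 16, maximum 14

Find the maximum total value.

Order the events by impact score per hour: Food Bank 21 > Shelter 18 > Tree Plant 16 > Coat Drive 15 > Cleanup 12 > Meals 11.
Food Bank: +5 to 5 (cap) → 4 left.
Shelter: +4 to 4 (cap) → 0 left.
Total = 21×5 + 18×4 = 177.

177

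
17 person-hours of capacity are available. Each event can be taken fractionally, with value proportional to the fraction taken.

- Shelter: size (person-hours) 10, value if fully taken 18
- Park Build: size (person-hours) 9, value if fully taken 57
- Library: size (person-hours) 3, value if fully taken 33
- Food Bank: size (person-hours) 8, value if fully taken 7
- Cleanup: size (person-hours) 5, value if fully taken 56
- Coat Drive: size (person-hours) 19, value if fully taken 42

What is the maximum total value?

146

Rank by value-to-size ratio: Cleanup 56/5≈11.2, Library 33/3≈11, Park Build 57/9≈6.33, Coat Drive 42/19≈2.21, Shelter 18/10≈1.8, Food Bank 7/8≈0.875.
Take all of Cleanup (5 person-hours, value 56) → 12 person-hours left.
All 3 person-hours of Library fit (value 33) → 9 remain.
Take all of Park Build (9 person-hours, value 57) → 0 person-hours left.
Total value = 146.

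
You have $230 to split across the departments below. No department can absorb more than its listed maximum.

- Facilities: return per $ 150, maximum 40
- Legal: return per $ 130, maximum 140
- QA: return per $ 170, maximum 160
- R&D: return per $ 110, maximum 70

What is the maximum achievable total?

37100

Order the departments by return per $: QA 170 > Facilities 150 > Legal 130 > R&D 110.
QA takes 160 to reach its cap of 160 — 70 left.
Give Facilities 40 to hit its cap of 40 — 30 left.
Only 30 left; Legal takes them to reach 30.
Total = 150×40 + 130×30 + 170×160 = 37100.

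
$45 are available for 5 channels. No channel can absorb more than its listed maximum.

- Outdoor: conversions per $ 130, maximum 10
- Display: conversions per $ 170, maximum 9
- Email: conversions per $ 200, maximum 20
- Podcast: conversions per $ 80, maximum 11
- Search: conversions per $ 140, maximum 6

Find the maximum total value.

Highest conversions per $ first: Email 200 > Display 170 > Search 140 > Outdoor 130 > Podcast 80.
Email: +20 to 20 (cap) — 25 left.
Display: +9 to 9 (cap) — 16 left.
Give Search 6 to hit its cap of 6 — 10 left.
Outdoor: +10 to 10 (cap) — 0 left.
Total = 130×10 + 170×9 + 200×20 + 140×6 = 7670.

7670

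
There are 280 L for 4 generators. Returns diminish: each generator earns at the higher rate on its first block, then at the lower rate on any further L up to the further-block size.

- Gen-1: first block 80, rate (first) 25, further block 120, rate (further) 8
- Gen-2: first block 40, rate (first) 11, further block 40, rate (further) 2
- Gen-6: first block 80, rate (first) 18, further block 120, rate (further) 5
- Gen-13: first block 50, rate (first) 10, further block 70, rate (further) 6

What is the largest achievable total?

Order all 8 blocks by rate: Gen-1/T1 25 > Gen-6/T1 18 > Gen-2/T1 11 > Gen-13/T1 10 > Gen-1/T2 8 > Gen-13/T2 6 > Gen-6/T2 5 > Gen-2/T2 2.
Gen-1 T1 at 25: fill all 80 ; 200 left.
Gen-6/T1 (18): +80 ; 120 left.
Fill Gen-2 T1 block (40 at 11) ; 80 left.
Gen-13 T1 at 10: fill all 50 ; 30 left.
Gen-1/T2: +30 of 120 at 8; pool empty.
Total = 25×80 + 18×80 + 11×40 + 10×50 + 8×30 = 4620.

4620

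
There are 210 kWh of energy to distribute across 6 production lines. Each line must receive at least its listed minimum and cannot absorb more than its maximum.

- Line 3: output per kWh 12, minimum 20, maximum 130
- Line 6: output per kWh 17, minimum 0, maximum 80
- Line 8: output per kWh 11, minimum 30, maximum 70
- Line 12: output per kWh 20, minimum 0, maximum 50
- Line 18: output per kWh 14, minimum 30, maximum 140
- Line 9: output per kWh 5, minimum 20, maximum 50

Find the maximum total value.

Meeting every minimum uses 20+0+30+0+30+20 = 100 kWh, leaving 110.
Rank by output per kWh: Line 12 20 > Line 6 17 > Line 18 14 > Line 3 12 > Line 8 11 > Line 9 5.
Line 12 takes 50 more to reach its cap of 50 ; 60 left.
Line 6 has room for 80 more but only 60 remain, so it gets 60.
Total = 12×20 + 17×60 + 11×30 + 20×50 + 14×30 + 5×20 = 3110.

3110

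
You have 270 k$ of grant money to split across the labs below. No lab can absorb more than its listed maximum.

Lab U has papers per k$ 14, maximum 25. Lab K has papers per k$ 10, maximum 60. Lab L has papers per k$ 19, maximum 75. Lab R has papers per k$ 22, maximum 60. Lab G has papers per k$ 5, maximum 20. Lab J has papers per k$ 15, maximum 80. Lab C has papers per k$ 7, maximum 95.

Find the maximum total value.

Highest papers per k$ first: Lab R 22 > Lab L 19 > Lab J 15 > Lab U 14 > Lab K 10 > Lab C 7 > Lab G 5.
Give Lab R 60 to hit its cap of 60 — 210 left.
Lab L: +75 to 75 (cap) — 135 left.
Give Lab J 80 to hit its cap of 80 — 55 left.
Give Lab U 25 to hit its cap of 25 — 30 left.
Lab K: +30 (room for 60) → 30. Pool exhausted.
Total = 14×25 + 10×30 + 19×75 + 22×60 + 15×80 = 4595.

4595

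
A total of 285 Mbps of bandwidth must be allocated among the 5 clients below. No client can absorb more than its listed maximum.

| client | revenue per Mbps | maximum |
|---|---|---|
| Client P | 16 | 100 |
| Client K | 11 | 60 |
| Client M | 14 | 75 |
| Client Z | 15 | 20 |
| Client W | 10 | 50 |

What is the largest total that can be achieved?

3910

Order the clients by revenue per Mbps: Client P 16 > Client Z 15 > Client M 14 > Client K 11 > Client W 10.
Client P: +100 to 100 (cap) — 185 left.
Client Z takes 20 to reach its cap of 20 — 165 left.
Client M takes 75 to reach its cap of 75 — 90 left.
Client K: +60 to 60 (cap) — 30 left.
Client W: +30 (room for 50) → 30. Pool exhausted.
Total = 16×100 + 11×60 + 14×75 + 15×20 + 10×30 = 3910.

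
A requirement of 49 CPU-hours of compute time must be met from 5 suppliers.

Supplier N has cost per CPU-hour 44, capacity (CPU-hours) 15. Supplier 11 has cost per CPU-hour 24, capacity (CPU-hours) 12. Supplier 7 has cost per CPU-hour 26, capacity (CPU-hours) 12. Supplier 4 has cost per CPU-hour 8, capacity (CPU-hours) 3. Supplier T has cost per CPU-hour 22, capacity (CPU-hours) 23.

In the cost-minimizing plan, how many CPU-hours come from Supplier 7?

Cheapest first:
Supplier 4 at 8: take all 3 CPU-hours ; 46 still needed.
Take 23 from Supplier T at 22 ; need 23 more.
Supplier 11 (24): use full 12 ; 11 CPU-hours to go.
Supplier 7 (26): take the remaining 11 ; done.
Supplier N: unused.

11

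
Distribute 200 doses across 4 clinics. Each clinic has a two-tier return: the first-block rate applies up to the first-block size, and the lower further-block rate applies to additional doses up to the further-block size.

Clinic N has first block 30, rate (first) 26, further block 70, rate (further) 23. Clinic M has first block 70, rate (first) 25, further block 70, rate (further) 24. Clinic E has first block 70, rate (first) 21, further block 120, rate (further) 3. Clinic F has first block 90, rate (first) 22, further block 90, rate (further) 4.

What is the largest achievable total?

4900

Treat each block as its own option and order by rate: Clinic N/tier1 26 > Clinic M/tier1 25 > Clinic M/tier2 24 > Clinic N/tier2 23 > Clinic F/tier1 22 > Clinic E/tier1 21 > Clinic F/tier2 4 > Clinic E/tier2 3.
Fill Clinic N tier1 block (30 at 26) — 170 left.
Clinic M/tier1 (25): +70 — 100 left.
Clinic M tier2 at 24: fill all 70 — 30 left.
Clinic N/tier2: +30 of 70 at 23; pool empty.
Total = 26×30 + 25×70 + 24×70 + 23×30 = 4900.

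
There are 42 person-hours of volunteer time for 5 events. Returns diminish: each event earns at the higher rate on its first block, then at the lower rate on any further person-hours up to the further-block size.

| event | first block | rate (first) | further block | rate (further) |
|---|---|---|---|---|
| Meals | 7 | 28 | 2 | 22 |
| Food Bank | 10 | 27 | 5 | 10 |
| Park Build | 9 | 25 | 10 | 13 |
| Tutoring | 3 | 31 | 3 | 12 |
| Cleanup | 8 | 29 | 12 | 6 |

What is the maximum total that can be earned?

1099

Treat each block as its own option and order by rate: Tutoring/first 31 > Cleanup/first 29 > Meals/first 28 > Food Bank/first 27 > Park Build/first 25 > Meals/second 22 > Park Build/second 13 > Tutoring/second 12 > Food Bank/second 10 > Cleanup/second 6.
Tutoring/first (31): +3 ; 39 left.
Cleanup/first (29): +8 ; 31 left.
Meals first at 28: fill all 7 ; 24 left.
Food Bank/first (27): +10 ; 14 left.
Park Build first at 25: fill all 9 ; 5 left.
Meals/second (22): +2 ; 3 left.
Park Build second at 13: only 3 left, fill 3.
Total = 31×3 + 29×8 + 28×7 + 27×10 + 25×9 + 22×2 + 13×3 = 1099.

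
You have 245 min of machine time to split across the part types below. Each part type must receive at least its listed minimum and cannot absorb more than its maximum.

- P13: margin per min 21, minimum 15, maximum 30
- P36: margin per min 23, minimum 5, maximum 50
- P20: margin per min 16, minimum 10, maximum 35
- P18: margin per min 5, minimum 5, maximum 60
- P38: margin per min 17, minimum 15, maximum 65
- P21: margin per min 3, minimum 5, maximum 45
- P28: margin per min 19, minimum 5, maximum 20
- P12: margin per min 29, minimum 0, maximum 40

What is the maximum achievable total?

4945

Meeting every minimum uses 15+5+10+5+15+5+5+0 = 60 min, leaving 185.
Highest margin per min first: P12 29 > P36 23 > P13 21 > P28 19 > P38 17 > P20 16 > P18 5 > P21 3.
P12: +40 to 40 (cap) ; 145 left.
P36: +45 to 50 (cap) ; 100 left.
Give P13 15 more to hit its cap of 30 ; 85 left.
P28 takes 15 more to reach its cap of 20 ; 70 left.
P38 takes 50 more to reach its cap of 65 ; 20 left.
P20 has room for 25 more but only 20 remain, so it gets 30.
Total = 21×30 + 23×50 + 16×30 + 5×5 + 17×65 + 3×5 + 19×20 + 29×40 = 4945.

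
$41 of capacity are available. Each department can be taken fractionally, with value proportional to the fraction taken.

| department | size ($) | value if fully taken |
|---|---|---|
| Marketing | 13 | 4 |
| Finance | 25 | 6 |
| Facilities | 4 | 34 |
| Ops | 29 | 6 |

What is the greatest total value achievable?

Rank by value-to-size ratio: Facilities 34/4≈8.5, Marketing 4/13≈0.308, Finance 6/25≈0.24, Ops 6/29≈0.207.
Take all of Facilities (4 $, value 34) — 37 $ left.
Marketing: take in full, 13 $ for value 4 — 24 left.
Fill the last 24 $ with part of Finance: 24/25 of it earns 5.76.
Total value = 43.76.

43.76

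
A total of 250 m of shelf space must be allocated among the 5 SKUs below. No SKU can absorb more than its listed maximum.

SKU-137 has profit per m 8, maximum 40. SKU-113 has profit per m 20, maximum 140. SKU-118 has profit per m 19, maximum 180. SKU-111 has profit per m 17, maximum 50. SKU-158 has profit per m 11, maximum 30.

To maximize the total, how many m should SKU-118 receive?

110

Rank by profit per m: SKU-113 20 > SKU-118 19 > SKU-111 17 > SKU-158 11 > SKU-137 8.
SKU-113: +140 to 140 (cap) → 110 left.
Only 110 left; SKU-118 takes them to reach 110.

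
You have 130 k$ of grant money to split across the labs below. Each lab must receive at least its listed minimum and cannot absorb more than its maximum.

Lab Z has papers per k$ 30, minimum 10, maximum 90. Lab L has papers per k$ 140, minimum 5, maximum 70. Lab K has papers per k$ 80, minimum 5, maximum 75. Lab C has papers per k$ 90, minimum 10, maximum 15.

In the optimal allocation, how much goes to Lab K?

Meeting every minimum uses 10+5+5+10 = 30 k$, leaving 100.
Highest papers per k$ first: Lab L 140 > Lab C 90 > Lab K 80 > Lab Z 30.
Lab L: +65 to 70 (cap) ; 35 left.
Give Lab C 5 more to hit its cap of 15 ; 30 left.
Lab K: +30 (room for 70) → 35. Pool exhausted.

35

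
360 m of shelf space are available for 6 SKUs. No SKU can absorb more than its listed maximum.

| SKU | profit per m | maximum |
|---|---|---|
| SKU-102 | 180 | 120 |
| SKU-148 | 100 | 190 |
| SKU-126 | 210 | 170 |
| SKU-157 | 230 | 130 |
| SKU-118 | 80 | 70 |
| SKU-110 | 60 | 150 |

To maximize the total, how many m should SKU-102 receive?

60

Highest profit per m first: SKU-157 230 > SKU-126 210 > SKU-102 180 > SKU-148 100 > SKU-118 80 > SKU-110 60.
Give SKU-157 130 to hit its cap of 130 — 230 left.
SKU-126 takes 170 to reach its cap of 170 — 60 left.
SKU-102 has room for 120 but only 60 remain, so it gets 60.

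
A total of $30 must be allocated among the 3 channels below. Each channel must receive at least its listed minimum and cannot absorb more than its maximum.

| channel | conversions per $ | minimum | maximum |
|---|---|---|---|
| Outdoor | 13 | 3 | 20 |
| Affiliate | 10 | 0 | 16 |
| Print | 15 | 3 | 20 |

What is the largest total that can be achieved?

430

Meeting every minimum uses 3+0+3 = 6 $, leaving 24.
Order the channels by conversions per $: Print 15 > Outdoor 13 > Affiliate 10.
Print: +17 to 20 (cap) ; 7 left.
Outdoor: +7 (room for 17) → 10. Pool exhausted.
Total = 13×10 + 15×20 = 430.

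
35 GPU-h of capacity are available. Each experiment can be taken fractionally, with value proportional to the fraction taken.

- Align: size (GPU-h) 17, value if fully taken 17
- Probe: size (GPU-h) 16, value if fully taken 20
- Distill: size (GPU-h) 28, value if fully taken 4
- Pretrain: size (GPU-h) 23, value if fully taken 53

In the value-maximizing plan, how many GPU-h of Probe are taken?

Rank by value-to-size ratio: Pretrain 53/23≈2.3, Probe 20/16≈1.25, Align 17/17≈1, Distill 4/28≈0.143.
All 23 GPU-h of Pretrain fit (value 53) ; 12 remain.
Only 12 GPU-h remain; take 12/16 of Probe for value 20×12/16 = 15.

12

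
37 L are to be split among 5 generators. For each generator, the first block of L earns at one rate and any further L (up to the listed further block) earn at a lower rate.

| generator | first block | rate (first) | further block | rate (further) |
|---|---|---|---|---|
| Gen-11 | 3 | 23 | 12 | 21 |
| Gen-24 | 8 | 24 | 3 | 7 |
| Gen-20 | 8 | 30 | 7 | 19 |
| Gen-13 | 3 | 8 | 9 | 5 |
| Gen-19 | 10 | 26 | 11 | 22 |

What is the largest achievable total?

Treat each block as its own option and order by rate: Gen-20/first 30 > Gen-19/first 26 > Gen-24/first 24 > Gen-11/first 23 > Gen-19/second 22 > Gen-11/second 21 > Gen-20/second 19 > Gen-13/first 8 > Gen-24/second 7 > Gen-13/second 5.
Gen-20 first at 30: fill all 8 ; 29 left.
Fill Gen-19 first block (10 at 26) ; 19 left.
Fill Gen-24 first block (8 at 24) ; 11 left.
Gen-11 first at 23: fill all 3 ; 8 left.
Gen-19 second at 22: only 8 left, fill 8.
Total = 30×8 + 26×10 + 24×8 + 23×3 + 22×8 = 937.

937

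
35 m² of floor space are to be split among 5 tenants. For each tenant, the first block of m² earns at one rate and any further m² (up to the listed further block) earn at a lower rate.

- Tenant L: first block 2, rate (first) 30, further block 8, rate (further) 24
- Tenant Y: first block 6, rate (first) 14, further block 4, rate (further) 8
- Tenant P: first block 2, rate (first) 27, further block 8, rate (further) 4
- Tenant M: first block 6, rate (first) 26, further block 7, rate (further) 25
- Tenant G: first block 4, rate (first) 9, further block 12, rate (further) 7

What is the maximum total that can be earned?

Order all 10 blocks by rate: Tenant L/T1 30 > Tenant P/T1 27 > Tenant M/T1 26 > Tenant M/T2 25 > Tenant L/T2 24 > Tenant Y/T1 14 > Tenant G/T1 9 > Tenant Y/T2 8 > Tenant G/T2 7 > Tenant P/T2 4.
Fill Tenant L T1 block (2 at 30) ; 33 left.
Tenant P T1 at 27: fill all 2 ; 31 left.
Tenant M T1 at 26: fill all 6 ; 25 left.
Fill Tenant M T2 block (7 at 25) ; 18 left.
Tenant L T2 at 24: fill all 8 ; 10 left.
Tenant Y T1 at 14: fill all 6 ; 4 left.
Tenant G T1 at 9: fill all 4 ; 0 left.
Total = 30×2 + 27×2 + 26×6 + 25×7 + 24×8 + 14×6 + 9×4 = 757.

757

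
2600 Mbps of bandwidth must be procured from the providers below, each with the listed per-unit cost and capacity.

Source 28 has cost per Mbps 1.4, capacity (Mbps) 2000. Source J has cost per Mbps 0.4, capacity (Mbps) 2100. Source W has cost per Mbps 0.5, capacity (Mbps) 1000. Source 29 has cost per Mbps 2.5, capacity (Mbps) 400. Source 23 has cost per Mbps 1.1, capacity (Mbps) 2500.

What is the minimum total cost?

1090

Fill from the cheapest provider first.
Source J (0.4): use full 2100 → 500 Mbps to go.
Source W at 0.5: take 500 of its 1000 → requirement met.
Source 23, Source 28, Source 29: unused.
Cost = 2100×0.4 + 500×0.5 = 1090.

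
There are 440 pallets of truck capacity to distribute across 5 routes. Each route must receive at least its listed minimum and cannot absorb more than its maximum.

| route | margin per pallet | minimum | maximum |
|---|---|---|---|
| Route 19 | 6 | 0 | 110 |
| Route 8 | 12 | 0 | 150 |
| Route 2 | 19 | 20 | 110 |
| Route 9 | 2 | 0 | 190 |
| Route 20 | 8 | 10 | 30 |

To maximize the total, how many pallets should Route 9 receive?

40

Meeting every minimum uses 0+0+20+0+10 = 30 pallets, leaving 410.
Order the routes by margin per pallet: Route 2 19 > Route 8 12 > Route 20 8 > Route 19 6 > Route 9 2.
Route 2 takes 90 more to reach its cap of 110 — 320 left.
Route 8: +150 to 150 (cap) — 170 left.
Route 20: +20 to 30 (cap) — 150 left.
Give Route 19 110 more to hit its cap of 110 — 40 left.
Route 9: +40 (room for 190) → 40. Pool exhausted.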